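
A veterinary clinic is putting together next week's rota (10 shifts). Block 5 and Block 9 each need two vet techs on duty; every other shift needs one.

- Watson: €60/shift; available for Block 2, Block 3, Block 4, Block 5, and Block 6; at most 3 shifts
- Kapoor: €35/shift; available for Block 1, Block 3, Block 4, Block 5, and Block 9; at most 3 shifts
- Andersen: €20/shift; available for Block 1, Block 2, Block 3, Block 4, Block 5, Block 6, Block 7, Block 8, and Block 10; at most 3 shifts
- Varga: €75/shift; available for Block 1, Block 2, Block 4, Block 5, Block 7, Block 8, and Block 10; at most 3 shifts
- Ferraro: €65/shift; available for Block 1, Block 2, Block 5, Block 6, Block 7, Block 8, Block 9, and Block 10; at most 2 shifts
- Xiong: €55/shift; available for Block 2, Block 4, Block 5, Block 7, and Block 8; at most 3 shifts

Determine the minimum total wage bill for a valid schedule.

Block 9 can only be covered by Kapoor and Ferraro, so that assignment is forced.
Picking the cheapest available vet tech for each shift independently would cost €315, but that ignores the shift limits.
An optimal schedule: Block 1→Kapoor, Block 2→Xiong, Block 3→Andersen, Block 4→Watson, Block 5→Kapoor+Watson, Block 6→Andersen, Block 7→Xiong, Block 8→Xiong, Block 9→Kapoor+Ferraro, Block 10→Andersen.
Total: 35 + 55 + 20 + 60 + 35 + 60 + 20 + 55 + 55 + 35 + 65 + 20 = €515.

€515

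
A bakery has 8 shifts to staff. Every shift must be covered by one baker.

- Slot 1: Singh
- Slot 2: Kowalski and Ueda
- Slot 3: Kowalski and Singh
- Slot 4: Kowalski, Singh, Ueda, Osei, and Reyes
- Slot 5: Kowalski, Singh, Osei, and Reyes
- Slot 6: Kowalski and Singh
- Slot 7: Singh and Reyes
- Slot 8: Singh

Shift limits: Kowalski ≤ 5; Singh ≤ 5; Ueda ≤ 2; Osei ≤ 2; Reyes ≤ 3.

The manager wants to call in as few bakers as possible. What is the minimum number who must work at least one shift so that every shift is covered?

2

8 slots to fill and no one can take more than 5, so at least ⌈8/5⌉ = 2 bakers are needed.
Kowalski and Singh alone can cover everything: Slot 1→Singh, Slot 2→Kowalski, Slot 3→Kowalski, Slot 4→Kowalski, Slot 5→Kowalski, Slot 6→Kowalski, Slot 7→Singh, Slot 8→Singh.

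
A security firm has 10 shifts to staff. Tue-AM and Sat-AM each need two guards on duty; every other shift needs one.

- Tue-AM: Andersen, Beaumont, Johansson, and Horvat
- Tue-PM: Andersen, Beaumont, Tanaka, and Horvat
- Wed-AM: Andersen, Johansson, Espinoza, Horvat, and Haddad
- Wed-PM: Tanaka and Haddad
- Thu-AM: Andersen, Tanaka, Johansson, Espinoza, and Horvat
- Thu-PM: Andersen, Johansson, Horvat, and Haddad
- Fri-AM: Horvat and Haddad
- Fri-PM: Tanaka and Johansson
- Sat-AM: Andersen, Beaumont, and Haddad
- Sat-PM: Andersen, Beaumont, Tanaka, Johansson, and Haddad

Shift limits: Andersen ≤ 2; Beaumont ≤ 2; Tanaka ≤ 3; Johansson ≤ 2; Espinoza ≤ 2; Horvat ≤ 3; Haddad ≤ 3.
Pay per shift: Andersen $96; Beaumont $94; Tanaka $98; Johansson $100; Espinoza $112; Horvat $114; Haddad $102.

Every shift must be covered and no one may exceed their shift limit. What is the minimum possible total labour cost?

$1180

Picking the cheapest available guard for each shift independently would cost $1154, but that ignores the shift limits.
An optimal schedule: Tue-AM→Andersen+Johansson, Tue-PM→Beaumont, Wed-AM→Haddad, Wed-PM→Tanaka, Thu-AM→Tanaka, Thu-PM→Johansson, Fri-AM→Haddad, Fri-PM→Tanaka, Sat-AM→Beaumont+Andersen, Sat-PM→Haddad.
Total: 96 + 100 + 94 + 102 + 98 + 98 + 100 + 102 + 98 + 94 + 96 + 102 = $1180.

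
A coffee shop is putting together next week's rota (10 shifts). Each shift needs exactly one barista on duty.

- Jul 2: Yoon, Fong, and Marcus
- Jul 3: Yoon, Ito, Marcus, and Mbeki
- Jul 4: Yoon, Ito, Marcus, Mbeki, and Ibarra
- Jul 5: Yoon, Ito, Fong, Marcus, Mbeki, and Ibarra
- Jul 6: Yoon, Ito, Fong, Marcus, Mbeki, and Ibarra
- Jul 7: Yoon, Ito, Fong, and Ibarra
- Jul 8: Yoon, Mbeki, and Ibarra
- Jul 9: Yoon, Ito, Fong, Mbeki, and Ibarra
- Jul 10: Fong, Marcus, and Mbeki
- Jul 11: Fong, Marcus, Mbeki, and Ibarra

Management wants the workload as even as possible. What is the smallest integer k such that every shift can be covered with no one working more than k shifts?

With 6 baristas and 10 worker-slots to fill, someone must work at least ⌈10/6⌉ = 2 shifts, so k ≥ 2.
k = 2 works: Jul 2→Yoon, Jul 3→Ito, Jul 4→Marcus, Jul 5→Marcus, Jul 6→Mbeki, Jul 7→Ito, Jul 8→Yoon, Jul 9→Mbeki, Jul 10→Fong, Jul 11→Fong.
Loads: Yoon 2, Ito 2, Fong 2, Marcus 2, Mbeki 2, Ibarra 0 — all ≤ 2.

2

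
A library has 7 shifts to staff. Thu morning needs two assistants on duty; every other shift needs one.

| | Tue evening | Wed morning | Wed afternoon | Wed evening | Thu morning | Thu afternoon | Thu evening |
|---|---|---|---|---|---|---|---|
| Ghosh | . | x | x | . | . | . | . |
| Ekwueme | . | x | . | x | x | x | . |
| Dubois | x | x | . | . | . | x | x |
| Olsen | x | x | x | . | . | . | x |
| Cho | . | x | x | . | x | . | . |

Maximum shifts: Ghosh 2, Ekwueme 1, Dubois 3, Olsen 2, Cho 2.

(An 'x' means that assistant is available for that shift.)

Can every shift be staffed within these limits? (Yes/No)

No

Total capacity is 10 and 8 slots are needed, so capacity alone doesn't rule it out.
Shifts {Wed evening, Thu morning} need 3 worker-slots in total, but the assistants available for any of those shifts (Ekwueme and Cho) can supply at most 2 among them. So no valid schedule exists.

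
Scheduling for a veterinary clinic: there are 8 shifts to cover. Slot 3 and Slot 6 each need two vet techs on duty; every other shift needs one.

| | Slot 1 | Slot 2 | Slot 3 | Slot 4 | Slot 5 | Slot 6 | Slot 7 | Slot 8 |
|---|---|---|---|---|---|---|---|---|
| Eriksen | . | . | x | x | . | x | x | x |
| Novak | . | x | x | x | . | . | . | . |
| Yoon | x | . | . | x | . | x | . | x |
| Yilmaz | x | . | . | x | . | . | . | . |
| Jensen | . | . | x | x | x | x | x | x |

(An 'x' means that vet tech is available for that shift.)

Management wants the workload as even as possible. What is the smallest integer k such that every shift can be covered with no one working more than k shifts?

With 5 vet techs and 10 worker-slots to fill, someone must work at least ⌈10/5⌉ = 2 shifts, so k ≥ 2.
k = 2 works: Slot 1→Yilmaz, Slot 2→Novak, Slot 3→Eriksen+Novak, Slot 4→Yilmaz, Slot 5→Jensen, Slot 6→Yoon+Jensen, Slot 7→Eriksen, Slot 8→Yoon.
Loads: Eriksen 2, Novak 2, Yoon 2, Yilmaz 2, Jensen 2 — all ≤ 2.

2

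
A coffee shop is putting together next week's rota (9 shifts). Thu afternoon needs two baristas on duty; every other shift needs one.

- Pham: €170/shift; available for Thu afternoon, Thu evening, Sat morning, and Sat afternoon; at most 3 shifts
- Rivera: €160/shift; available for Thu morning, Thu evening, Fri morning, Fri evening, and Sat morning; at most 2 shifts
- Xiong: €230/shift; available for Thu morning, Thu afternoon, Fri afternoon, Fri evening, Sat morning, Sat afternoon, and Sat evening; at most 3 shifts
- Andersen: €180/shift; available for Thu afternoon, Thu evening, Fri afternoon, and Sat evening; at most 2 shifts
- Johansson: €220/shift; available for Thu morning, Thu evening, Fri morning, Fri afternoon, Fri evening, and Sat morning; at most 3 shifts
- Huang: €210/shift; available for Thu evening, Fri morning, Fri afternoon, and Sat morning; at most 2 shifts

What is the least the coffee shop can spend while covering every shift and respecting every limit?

€1830

Picking the cheapest available barista for each shift independently would cost €1680, but that ignores the shift limits.
An optimal schedule: Thu morning→Rivera, Thu afternoon→Pham+Andersen, Thu evening→Pham, Fri morning→Rivera, Fri afternoon→Huang, Fri evening→Johansson, Sat morning→Huang, Sat afternoon→Pham, Sat evening→Andersen.
Total: 160 + 170 + 180 + 170 + 160 + 210 + 220 + 210 + 170 + 180 = €1830.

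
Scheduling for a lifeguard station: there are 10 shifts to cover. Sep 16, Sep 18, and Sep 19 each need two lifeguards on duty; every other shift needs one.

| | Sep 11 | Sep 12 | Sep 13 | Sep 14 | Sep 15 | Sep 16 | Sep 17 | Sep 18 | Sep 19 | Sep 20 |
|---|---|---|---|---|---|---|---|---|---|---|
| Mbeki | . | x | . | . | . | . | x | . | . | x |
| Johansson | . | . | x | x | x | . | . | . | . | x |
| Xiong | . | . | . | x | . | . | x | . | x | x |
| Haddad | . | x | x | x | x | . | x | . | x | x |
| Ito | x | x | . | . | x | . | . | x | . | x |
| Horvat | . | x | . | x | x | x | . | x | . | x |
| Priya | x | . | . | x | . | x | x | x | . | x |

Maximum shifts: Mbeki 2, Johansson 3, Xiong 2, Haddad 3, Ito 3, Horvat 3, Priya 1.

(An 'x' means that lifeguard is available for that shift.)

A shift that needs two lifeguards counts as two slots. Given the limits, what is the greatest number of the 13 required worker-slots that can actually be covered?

Total capacity across all lifeguards is 2+3+2+3+3+3+1 = 17, and 13 slots are needed, so at most 13 can be filled.
An assignment achieving 13: Sep 11→Ito, Sep 12→Mbeki, Sep 13→Johansson, Sep 14→Johansson, Sep 15→Johansson, Sep 16→Horvat+Priya, Sep 17→Mbeki, Sep 18→Ito+Horvat, Sep 19→Xiong+Haddad, Sep 20→Xiong.
Loads: Mbeki 2/2, Johansson 3/3, Xiong 2/2, Haddad 1/3, Ito 2/3, Horvat 2/3, Priya 1/1.

13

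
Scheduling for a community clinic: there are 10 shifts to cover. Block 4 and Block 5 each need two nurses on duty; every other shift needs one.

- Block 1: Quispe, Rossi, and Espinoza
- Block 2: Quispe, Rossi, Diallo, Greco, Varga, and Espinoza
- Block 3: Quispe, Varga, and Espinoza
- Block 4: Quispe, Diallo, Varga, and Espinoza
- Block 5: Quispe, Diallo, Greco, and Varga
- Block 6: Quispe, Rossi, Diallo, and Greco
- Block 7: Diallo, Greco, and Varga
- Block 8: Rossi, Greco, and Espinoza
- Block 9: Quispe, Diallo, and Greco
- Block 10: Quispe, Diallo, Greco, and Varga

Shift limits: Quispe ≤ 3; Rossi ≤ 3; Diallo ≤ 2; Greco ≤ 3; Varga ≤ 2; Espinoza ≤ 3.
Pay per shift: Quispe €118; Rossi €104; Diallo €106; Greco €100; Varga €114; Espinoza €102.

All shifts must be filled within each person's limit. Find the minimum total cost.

Picking the cheapest available nurse for each shift independently would cost €1218, but that ignores the shift limits.
An optimal schedule: Block 1→Espinoza, Block 2→Rossi, Block 3→Espinoza, Block 4→Espinoza+Diallo, Block 5→Diallo+Varga, Block 6→Rossi, Block 7→Greco, Block 8→Rossi, Block 9→Greco, Block 10→Greco.
Total: 102 + 104 + 102 + 102 + 106 + 106 + 114 + 104 + 100 + 104 + 100 + 100 = €1244.

€1244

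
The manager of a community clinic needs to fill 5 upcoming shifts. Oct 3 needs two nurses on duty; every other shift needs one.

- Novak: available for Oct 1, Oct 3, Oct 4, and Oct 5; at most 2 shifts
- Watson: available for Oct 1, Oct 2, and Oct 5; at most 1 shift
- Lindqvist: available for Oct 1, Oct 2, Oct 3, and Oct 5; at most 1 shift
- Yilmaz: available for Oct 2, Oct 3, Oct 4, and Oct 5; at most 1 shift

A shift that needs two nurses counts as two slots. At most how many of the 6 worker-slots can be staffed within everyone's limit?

5

Total capacity across all nurses is 2+1+1+1 = 5, and 6 slots are needed, so at most 5 can be filled.
An assignment achieving 5: Oct 1→Novak, Oct 2→Watson, Oct 3→Lindqvist+Yilmaz, Oct 4→Novak.
Loads: Novak 2/2, Watson 1/1, Lindqvist 1/1, Yilmaz 1/1.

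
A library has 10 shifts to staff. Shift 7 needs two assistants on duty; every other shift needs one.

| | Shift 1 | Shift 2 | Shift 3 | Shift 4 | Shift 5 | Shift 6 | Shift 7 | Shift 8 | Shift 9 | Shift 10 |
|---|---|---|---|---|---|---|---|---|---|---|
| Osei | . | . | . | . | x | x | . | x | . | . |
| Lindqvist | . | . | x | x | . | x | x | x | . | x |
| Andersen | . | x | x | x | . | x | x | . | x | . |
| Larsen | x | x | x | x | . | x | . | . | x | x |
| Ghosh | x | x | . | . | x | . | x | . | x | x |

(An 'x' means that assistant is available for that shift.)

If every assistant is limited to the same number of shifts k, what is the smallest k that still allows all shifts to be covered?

3

With 5 assistants and 11 worker-slots to fill, someone must work at least ⌈11/5⌉ = 3 shifts, so k ≥ 3.
k = 3 works: Shift 1→Larsen, Shift 2→Andersen, Shift 3→Lindqvist, Shift 4→Lindqvist, Shift 5→Osei, Shift 6→Osei, Shift 7→Lindqvist+Andersen, Shift 8→Osei, Shift 9→Andersen, Shift 10→Larsen.
Loads: Osei 3, Lindqvist 3, Andersen 3, Larsen 2, Ghosh 0 — all ≤ 3.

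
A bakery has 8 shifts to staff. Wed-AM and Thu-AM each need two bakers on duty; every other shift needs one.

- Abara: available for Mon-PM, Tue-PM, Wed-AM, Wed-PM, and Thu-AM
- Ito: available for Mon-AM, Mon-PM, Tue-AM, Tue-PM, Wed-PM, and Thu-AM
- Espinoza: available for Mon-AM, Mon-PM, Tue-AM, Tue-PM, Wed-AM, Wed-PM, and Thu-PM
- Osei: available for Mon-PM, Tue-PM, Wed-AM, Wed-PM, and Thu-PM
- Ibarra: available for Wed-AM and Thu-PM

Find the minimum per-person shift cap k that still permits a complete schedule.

2

With 5 bakers and 10 worker-slots to fill, someone must work at least ⌈10/5⌉ = 2 shifts, so k ≥ 2.
k = 2 works: Mon-AM→Ito, Mon-PM→Abara, Tue-AM→Espinoza, Tue-PM→Espinoza, Wed-AM→Osei+Ibarra, Wed-PM→Osei, Thu-AM→Abara+Ito, Thu-PM→Ibarra.
Loads: Abara 2, Ito 2, Espinoza 2, Osei 2, Ibarra 2 — all ≤ 2.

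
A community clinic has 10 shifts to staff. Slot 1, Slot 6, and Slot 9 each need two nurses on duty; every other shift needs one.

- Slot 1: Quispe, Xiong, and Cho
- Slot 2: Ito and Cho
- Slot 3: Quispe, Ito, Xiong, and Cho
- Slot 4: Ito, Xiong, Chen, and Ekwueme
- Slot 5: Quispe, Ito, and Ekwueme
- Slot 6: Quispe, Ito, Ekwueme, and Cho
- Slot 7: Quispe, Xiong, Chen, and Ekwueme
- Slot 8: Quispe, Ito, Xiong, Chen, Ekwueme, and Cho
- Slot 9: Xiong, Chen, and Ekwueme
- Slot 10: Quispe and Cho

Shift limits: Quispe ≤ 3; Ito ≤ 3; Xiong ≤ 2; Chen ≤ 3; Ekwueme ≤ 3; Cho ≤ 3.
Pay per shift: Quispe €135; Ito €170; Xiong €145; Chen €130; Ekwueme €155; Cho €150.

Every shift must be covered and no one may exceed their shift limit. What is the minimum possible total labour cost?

Picking the cheapest available nurse for each shift independently would cost €1785, but that ignores the shift limits.
An optimal schedule: Slot 1→Quispe+Xiong, Slot 2→Cho, Slot 3→Cho, Slot 4→Chen, Slot 5→Quispe, Slot 6→Cho+Ekwueme, Slot 7→Chen, Slot 8→Ekwueme, Slot 9→Chen+Xiong, Slot 10→Quispe.
Total: 135 + 145 + 150 + 150 + 130 + 135 + 150 + 155 + 130 + 155 + 130 + 145 + 135 = €1845.

€1845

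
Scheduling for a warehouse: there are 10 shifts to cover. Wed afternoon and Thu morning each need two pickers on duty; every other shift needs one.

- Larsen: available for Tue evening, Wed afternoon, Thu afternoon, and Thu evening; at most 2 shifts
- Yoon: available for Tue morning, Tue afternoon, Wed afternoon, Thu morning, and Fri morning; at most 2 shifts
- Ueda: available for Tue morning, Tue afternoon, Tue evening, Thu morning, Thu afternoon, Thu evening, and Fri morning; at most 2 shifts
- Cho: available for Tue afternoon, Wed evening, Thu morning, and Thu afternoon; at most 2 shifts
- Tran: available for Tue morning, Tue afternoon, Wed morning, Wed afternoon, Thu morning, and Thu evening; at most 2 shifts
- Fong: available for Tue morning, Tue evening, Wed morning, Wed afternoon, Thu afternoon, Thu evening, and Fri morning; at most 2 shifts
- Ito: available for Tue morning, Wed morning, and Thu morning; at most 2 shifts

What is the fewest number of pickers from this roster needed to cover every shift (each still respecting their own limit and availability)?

12 slots to fill and no one can take more than 2, so at least ⌈12/2⌉ = 6 pickers are needed.
Larsen, Yoon, Ueda, Cho, Tran, and Fong alone can cover everything: Tue morning→Yoon, Tue afternoon→Ueda, Tue evening→Larsen, Wed morning→Tran, Wed afternoon→Tran+Fong, Wed evening→Cho, Thu morning→Ueda+Cho, Thu afternoon→Larsen, Thu evening→Fong, Fri morning→Yoon.

6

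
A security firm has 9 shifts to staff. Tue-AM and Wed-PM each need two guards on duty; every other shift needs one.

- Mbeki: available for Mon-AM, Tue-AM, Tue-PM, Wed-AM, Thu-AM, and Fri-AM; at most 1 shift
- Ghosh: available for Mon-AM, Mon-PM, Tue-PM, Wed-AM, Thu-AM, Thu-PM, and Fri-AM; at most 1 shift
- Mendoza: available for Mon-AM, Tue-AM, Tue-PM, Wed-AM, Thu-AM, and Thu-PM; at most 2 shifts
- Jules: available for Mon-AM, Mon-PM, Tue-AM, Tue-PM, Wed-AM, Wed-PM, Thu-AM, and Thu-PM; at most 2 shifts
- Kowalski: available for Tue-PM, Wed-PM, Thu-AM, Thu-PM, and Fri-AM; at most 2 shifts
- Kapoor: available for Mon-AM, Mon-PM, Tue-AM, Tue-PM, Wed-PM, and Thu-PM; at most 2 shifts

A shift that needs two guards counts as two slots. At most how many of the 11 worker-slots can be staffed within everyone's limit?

Total capacity across all guards is 1+1+2+2+2+2 = 10, and 11 slots are needed, so at most 10 can be filled.
An assignment achieving 10: Mon-AM→Kapoor, Mon-PM→Ghosh, Tue-AM→Mendoza+Jules, Wed-AM→Mendoza, Wed-PM→Jules+Kowalski, Thu-AM→Kowalski, Thu-PM→Kapoor, Fri-AM→Mbeki.
Loads: Mbeki 1/1, Ghosh 1/1, Mendoza 2/2, Jules 2/2, Kowalski 2/2, Kapoor 2/2.

10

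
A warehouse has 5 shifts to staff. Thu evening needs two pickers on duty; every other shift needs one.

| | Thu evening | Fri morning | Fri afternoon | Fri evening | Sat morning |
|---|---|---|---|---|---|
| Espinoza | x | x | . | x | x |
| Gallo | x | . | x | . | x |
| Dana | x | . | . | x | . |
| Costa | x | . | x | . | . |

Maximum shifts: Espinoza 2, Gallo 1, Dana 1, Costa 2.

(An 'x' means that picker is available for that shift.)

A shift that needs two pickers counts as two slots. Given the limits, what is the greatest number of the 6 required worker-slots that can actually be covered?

6

Total capacity across all pickers is 2+1+1+2 = 6, and 6 slots are needed, so at most 6 can be filled.
An assignment achieving 6: Thu evening→Dana+Costa, Fri morning→Espinoza, Fri afternoon→Costa, Fri evening→Espinoza, Sat morning→Gallo.
Loads: Espinoza 2/2, Gallo 1/1, Dana 1/1, Costa 2/2.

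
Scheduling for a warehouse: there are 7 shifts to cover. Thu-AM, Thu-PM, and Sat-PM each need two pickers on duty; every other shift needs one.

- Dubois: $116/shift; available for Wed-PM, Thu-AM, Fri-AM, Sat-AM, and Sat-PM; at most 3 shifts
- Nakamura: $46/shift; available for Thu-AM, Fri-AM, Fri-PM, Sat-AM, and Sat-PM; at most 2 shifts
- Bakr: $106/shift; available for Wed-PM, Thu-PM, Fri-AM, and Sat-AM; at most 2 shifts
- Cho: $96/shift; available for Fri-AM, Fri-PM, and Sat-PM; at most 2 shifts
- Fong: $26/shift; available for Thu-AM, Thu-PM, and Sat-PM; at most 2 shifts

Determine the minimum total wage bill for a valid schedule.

$780

Thu-PM can only be covered by Bakr and Fong, so that assignment is forced.
Picking the cheapest available picker for each shift independently would cost $520, but that ignores the shift limits.
An optimal schedule: Wed-PM→Bakr, Thu-AM→Fong+Nakamura, Thu-PM→Fong+Bakr, Fri-AM→Cho, Fri-PM→Nakamura, Sat-AM→Dubois, Sat-PM→Cho+Dubois.
Total: 106 + 26 + 46 + 26 + 106 + 96 + 46 + 116 + 96 + 116 = $780.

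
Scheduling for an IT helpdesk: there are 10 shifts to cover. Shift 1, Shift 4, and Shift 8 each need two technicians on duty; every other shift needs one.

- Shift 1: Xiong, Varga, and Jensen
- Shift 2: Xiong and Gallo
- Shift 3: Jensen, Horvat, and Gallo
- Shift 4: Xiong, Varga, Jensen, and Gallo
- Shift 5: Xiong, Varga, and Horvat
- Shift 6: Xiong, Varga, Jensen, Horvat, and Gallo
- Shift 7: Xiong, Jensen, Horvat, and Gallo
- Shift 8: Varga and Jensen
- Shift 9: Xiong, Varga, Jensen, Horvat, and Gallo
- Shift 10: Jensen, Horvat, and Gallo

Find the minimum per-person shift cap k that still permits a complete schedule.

With 5 technicians and 13 worker-slots to fill, someone must work at least ⌈13/5⌉ = 3 shifts, so k ≥ 3.
k = 3 works: Shift 1→Xiong+Varga, Shift 2→Xiong, Shift 3→Jensen, Shift 4→Varga+Gallo, Shift 5→Xiong, Shift 6→Horvat, Shift 7→Horvat, Shift 8→Varga+Jensen, Shift 9→Horvat, Shift 10→Jensen.
Loads: Xiong 3, Varga 3, Jensen 3, Horvat 3, Gallo 1 — all ≤ 3.

3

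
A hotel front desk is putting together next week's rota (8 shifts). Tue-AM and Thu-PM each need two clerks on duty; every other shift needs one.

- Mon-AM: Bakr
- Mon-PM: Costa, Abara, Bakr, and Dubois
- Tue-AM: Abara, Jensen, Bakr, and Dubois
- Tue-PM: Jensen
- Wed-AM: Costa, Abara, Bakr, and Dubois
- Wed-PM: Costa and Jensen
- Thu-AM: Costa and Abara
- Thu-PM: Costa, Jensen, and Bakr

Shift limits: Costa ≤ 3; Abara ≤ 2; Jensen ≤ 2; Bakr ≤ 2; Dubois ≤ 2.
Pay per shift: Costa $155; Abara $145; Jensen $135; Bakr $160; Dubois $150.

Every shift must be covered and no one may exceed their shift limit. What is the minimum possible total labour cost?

$1485

Mon-AM can only be covered by Bakr, so that assignment is forced.
Tue-PM can only be covered by Jensen, so that assignment is forced.
Picking the cheapest available clerk for each shift independently would cost $1435, but that ignores the shift limits.
An optimal schedule: Mon-AM→Bakr, Mon-PM→Dubois, Tue-AM→Abara+Dubois, Tue-PM→Jensen, Wed-AM→Costa, Wed-PM→Costa, Thu-AM→Abara, Thu-PM→Jensen+Costa.
Total: 160 + 150 + 145 + 150 + 135 + 155 + 155 + 145 + 135 + 155 = $1485.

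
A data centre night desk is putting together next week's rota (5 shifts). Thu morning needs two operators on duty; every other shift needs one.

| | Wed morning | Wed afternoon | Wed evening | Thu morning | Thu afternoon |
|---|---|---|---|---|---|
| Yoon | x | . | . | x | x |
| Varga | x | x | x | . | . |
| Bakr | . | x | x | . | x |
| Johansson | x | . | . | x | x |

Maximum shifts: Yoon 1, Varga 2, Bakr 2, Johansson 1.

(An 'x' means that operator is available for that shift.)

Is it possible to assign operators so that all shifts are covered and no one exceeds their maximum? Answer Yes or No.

Thu morning can only be covered by Yoon and Johansson, so that assignment is forced.
One valid schedule: Wed morning→Varga, Wed afternoon→Varga, Wed evening→Bakr, Thu morning→Yoon+Johansson, Thu afternoon→Bakr.
Loads: Yoon 1/1, Varga 2/2, Bakr 2/2, Johansson 1/1 — all within limits.

Yes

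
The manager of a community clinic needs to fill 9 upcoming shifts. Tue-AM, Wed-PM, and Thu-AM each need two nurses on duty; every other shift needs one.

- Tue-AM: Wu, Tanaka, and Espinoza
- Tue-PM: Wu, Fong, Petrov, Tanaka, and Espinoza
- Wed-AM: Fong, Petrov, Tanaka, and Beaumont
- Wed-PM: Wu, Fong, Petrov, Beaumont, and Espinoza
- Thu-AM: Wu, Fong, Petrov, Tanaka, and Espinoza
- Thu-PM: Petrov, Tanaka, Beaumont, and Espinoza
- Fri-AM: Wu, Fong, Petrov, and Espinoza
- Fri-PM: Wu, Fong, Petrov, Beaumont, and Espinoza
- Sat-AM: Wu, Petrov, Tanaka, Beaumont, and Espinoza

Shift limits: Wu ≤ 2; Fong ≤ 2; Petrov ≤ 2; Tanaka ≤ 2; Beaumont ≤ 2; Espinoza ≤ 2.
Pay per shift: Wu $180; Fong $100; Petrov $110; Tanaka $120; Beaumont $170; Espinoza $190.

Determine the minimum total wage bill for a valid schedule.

$1740

Picking the cheapest available nurse for each shift independently would cost $1340, but that ignores the shift limits.
An optimal schedule: Tue-AM→Wu+Tanaka, Tue-PM→Fong, Wed-AM→Fong, Wed-PM→Beaumont+Espinoza, Thu-AM→Tanaka+Espinoza, Thu-PM→Petrov, Fri-AM→Wu, Fri-PM→Petrov, Sat-AM→Beaumont.
Total: 180 + 120 + 100 + 100 + 170 + 190 + 120 + 190 + 110 + 180 + 110 + 170 = $1740.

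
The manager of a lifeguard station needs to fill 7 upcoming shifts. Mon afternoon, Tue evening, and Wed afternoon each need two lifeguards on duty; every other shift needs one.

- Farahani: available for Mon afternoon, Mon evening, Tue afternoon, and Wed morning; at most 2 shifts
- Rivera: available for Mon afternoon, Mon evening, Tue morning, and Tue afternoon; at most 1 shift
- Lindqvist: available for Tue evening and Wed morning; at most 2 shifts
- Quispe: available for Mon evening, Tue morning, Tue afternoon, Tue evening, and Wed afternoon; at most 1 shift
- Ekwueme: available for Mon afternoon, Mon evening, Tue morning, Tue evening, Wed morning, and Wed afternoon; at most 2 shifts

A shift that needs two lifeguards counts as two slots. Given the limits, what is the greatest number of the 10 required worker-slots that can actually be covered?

Total capacity across all lifeguards is 2+1+2+1+2 = 8, and 10 slots are needed, so at most 8 can be filled.
An assignment achieving 8: Mon afternoon→Farahani+Rivera, Tue morning→Ekwueme, Tue afternoon→Farahani, Tue evening→Lindqvist, Wed morning→Lindqvist, Wed afternoon→Quispe+Ekwueme.
Loads: Farahani 2/2, Rivera 1/1, Lindqvist 2/2, Quispe 1/1, Ekwueme 2/2.

8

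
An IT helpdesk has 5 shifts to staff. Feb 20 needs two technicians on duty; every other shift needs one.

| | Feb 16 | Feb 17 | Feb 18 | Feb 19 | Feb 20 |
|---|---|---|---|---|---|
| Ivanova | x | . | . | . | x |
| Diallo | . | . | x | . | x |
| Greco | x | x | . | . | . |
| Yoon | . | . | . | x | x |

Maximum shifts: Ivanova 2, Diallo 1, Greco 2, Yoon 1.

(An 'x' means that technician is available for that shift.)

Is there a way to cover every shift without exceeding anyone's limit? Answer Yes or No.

Total capacity is 6 and 6 slots are needed, so capacity alone doesn't rule it out.
Shifts {Feb 18, Feb 19, Feb 20} need 4 worker-slots in total, but the technicians available for any of those shifts (Ivanova, Diallo, and Yoon) can supply at most 3 among them. So no valid schedule exists.

No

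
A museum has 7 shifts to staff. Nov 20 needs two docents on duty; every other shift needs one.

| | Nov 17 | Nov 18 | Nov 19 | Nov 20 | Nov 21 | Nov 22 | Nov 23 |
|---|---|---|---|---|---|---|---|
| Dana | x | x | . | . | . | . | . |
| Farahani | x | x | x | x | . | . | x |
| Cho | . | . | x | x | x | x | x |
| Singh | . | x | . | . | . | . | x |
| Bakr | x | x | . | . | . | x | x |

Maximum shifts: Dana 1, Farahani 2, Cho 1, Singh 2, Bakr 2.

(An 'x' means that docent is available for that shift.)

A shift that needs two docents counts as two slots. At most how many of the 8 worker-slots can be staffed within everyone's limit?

Total capacity across all docents is 1+2+1+2+2 = 8, and 8 slots are needed, so at most 8 can be filled.
Shifts {Nov 20, Nov 21} need 3 slots but only Farahani and Cho are available for them, supplying at most 2 — so at least 1 slot must go unfilled.
An assignment achieving 7: Nov 17→Dana, Nov 18→Singh, Nov 19→Farahani, Nov 20→Farahani, Nov 21→Cho, Nov 22→Bakr, Nov 23→Singh.
Loads: Dana 1/1, Farahani 2/2, Cho 1/1, Singh 2/2, Bakr 1/2.

7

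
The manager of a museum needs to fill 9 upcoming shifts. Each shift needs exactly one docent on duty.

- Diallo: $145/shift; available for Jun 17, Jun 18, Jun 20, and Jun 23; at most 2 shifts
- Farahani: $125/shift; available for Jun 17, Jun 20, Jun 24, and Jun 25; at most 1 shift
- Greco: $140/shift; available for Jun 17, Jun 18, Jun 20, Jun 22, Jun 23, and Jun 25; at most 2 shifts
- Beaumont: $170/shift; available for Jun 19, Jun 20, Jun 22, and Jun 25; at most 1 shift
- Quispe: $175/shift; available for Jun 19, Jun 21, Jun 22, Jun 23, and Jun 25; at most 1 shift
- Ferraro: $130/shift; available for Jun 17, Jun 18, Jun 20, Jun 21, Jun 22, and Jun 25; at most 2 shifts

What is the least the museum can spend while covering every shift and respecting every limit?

Jun 24 can only be covered by Farahani, so that assignment is forced.
Picking the cheapest available docent for each shift independently would cost $1200, but that ignores the shift limits.
An optimal schedule: Jun 17→Greco, Jun 18→Diallo, Jun 19→Beaumont, Jun 20→Ferraro, Jun 21→Quispe, Jun 22→Greco, Jun 23→Diallo, Jun 24→Farahani, Jun 25→Ferraro.
Total: 140 + 145 + 170 + 130 + 175 + 140 + 145 + 125 + 130 = $1300.

$1300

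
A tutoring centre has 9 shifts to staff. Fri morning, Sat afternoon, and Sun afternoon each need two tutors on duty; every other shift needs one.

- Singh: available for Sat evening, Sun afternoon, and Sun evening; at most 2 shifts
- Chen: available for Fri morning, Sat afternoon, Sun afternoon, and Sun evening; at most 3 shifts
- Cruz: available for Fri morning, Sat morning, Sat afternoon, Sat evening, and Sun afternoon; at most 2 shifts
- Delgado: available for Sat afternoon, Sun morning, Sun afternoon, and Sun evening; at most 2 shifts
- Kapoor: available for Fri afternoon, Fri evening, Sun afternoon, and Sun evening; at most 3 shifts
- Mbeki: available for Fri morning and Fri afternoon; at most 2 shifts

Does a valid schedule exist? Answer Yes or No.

Yes

Fri evening can only be covered by Kapoor, so that assignment is forced.
Sat morning can only be covered by Cruz, so that assignment is forced.
Sun morning can only be covered by Delgado, so that assignment is forced.
One valid schedule: Fri morning→Chen+Cruz, Fri afternoon→Kapoor, Fri evening→Kapoor, Sat morning→Cruz, Sat afternoon→Chen+Delgado, Sat evening→Singh, Sun morning→Delgado, Sun afternoon→Chen+Kapoor, Sun evening→Singh.
Loads: Singh 2/2, Chen 3/3, Cruz 2/2, Delgado 2/2, Kapoor 3/3, Mbeki 0/2 — all within limits.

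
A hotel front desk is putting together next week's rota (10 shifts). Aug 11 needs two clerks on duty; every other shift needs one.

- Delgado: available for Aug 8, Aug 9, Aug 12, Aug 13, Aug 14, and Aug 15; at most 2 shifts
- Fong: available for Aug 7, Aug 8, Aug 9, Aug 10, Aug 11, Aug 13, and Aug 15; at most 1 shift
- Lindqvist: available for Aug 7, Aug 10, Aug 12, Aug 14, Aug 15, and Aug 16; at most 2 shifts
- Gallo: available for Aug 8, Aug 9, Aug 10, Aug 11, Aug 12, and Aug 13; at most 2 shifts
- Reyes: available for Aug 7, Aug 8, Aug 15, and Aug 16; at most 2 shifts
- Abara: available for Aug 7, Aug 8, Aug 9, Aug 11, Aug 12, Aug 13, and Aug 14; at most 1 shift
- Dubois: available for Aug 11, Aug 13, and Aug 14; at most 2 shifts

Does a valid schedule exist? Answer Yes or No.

One valid schedule: Aug 7→Lindqvist, Aug 8→Gallo, Aug 9→Delgado, Aug 10→Fong, Aug 11→Gallo+Dubois, Aug 12→Delgado, Aug 13→Dubois, Aug 14→Abara, Aug 15→Reyes, Aug 16→Lindqvist.
Loads: Delgado 2/2, Fong 1/1, Lindqvist 2/2, Gallo 2/2, Reyes 1/2, Abara 1/1, Dubois 2/2 — all within limits.

Yes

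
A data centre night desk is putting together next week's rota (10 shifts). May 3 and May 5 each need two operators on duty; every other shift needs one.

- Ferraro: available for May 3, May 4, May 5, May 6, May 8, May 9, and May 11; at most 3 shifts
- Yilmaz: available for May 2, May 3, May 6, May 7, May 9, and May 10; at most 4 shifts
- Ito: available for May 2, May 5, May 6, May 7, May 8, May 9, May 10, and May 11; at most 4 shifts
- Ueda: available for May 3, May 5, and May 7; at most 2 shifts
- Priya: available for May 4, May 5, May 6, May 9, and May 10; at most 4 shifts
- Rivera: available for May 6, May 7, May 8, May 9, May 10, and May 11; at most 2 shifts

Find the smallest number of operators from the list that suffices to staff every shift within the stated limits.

4

12 slots to fill and no one can take more than 4, so at least ⌈12/4⌉ = 3 operators are needed.
No set of 3 operators can cover every shift (each such set leaves at least one shift with no one available or exceeds a cap).
Ferraro, Yilmaz, Ito, and Ueda alone can cover everything: May 2→Yilmaz, May 3→Yilmaz+Ueda, May 4→Ferraro, May 5→Ito+Ueda, May 6→Yilmaz, May 7→Ito, May 8→Ferraro, May 9→Ito, May 10→Yilmaz, May 11→Ferraro.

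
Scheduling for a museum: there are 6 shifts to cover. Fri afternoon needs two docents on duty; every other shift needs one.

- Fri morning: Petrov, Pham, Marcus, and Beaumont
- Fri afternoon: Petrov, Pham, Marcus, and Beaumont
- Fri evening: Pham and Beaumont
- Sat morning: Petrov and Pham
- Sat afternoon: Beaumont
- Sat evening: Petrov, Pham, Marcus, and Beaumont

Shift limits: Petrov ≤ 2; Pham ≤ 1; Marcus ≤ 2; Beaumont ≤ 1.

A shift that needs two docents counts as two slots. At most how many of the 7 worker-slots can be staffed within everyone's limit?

Total capacity across all docents is 2+1+2+1 = 6, and 7 slots are needed, so at most 6 can be filled.
An assignment achieving 6: Fri morning→Petrov, Fri afternoon→Marcus, Fri evening→Pham, Sat morning→Petrov, Sat afternoon→Beaumont, Sat evening→Marcus.
Loads: Petrov 2/2, Pham 1/1, Marcus 2/2, Beaumont 1/1.

6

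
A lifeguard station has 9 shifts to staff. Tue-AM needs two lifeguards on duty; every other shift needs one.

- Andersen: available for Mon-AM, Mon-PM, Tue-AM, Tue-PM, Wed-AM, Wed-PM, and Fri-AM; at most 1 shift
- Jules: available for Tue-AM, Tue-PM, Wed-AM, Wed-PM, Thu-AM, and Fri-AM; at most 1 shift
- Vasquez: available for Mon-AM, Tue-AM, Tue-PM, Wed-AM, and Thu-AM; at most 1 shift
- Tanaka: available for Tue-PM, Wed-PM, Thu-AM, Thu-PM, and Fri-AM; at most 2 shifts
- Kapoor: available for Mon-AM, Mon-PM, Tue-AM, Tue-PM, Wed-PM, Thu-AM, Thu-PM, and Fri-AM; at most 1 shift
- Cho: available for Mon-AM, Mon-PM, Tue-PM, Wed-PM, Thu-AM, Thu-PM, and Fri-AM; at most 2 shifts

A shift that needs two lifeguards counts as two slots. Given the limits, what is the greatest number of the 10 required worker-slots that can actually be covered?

Total capacity across all lifeguards is 1+1+1+2+1+2 = 8, and 10 slots are needed, so at most 8 can be filled.
An assignment achieving 8: Mon-AM→Vasquez, Mon-PM→Andersen, Tue-AM→Kapoor, Wed-AM→Jules, Wed-PM→Tanaka, Thu-AM→Cho, Thu-PM→Tanaka, Fri-AM→Cho.
Loads: Andersen 1/1, Jules 1/1, Vasquez 1/1, Tanaka 2/2, Kapoor 1/1, Cho 2/2.

8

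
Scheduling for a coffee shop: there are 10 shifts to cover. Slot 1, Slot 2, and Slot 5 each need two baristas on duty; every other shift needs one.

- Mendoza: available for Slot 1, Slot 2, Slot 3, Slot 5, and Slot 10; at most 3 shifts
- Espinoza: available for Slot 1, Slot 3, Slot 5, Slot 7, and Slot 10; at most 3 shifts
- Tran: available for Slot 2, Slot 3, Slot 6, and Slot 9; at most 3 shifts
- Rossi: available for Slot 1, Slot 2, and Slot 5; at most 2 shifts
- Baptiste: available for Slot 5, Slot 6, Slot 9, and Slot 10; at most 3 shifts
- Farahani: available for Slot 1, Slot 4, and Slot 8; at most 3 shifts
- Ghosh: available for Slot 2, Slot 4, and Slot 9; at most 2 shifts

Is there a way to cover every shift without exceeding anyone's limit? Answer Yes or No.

Slot 7 can only be covered by Espinoza, so that assignment is forced.
Slot 8 can only be covered by Farahani, so that assignment is forced.
One valid schedule: Slot 1→Mendoza+Espinoza, Slot 2→Tran+Rossi, Slot 3→Mendoza, Slot 4→Farahani, Slot 5→Espinoza+Rossi, Slot 6→Tran, Slot 7→Espinoza, Slot 8→Farahani, Slot 9→Tran, Slot 10→Mendoza.
Loads: Mendoza 3/3, Espinoza 3/3, Tran 3/3, Rossi 2/2, Baptiste 0/3, Farahani 2/3, Ghosh 0/2 — all within limits.

Yes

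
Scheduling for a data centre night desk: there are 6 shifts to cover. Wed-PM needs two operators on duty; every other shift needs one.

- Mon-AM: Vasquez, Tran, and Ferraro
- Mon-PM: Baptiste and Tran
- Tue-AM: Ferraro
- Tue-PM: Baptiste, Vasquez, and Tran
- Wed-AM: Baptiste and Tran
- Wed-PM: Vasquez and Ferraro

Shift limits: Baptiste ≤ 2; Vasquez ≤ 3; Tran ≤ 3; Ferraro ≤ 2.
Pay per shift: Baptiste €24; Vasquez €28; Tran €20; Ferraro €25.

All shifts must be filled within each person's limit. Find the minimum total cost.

Tue-AM can only be covered by Ferraro, so that assignment is forced.
Wed-PM can only be covered by Vasquez and Ferraro, so that assignment is forced.
Picking the cheapest available operator for each shift independently would cost €158, but that ignores the shift limits.
An optimal schedule: Mon-AM→Tran, Mon-PM→Tran, Tue-AM→Ferraro, Tue-PM→Baptiste, Wed-AM→Tran, Wed-PM→Ferraro+Vasquez.
Total: 20 + 20 + 25 + 24 + 20 + 25 + 28 = €162.

€162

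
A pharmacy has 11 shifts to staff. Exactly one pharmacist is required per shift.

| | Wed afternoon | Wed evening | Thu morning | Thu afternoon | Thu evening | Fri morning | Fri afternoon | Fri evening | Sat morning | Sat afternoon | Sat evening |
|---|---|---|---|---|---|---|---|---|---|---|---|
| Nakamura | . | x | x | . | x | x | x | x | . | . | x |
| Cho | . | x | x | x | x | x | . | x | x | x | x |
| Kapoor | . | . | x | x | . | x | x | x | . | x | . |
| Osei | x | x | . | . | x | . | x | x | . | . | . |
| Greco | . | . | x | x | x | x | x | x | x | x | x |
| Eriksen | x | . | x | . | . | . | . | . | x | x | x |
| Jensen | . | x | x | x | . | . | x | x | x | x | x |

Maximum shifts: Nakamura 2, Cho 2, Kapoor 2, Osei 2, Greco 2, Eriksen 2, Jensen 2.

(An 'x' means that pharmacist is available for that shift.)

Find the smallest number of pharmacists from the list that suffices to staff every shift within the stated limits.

6

11 slots to fill and no one can take more than 2, so at least ⌈11/2⌉ = 6 pharmacists are needed.
Nakamura, Cho, Kapoor, Osei, Greco, and Eriksen alone can cover everything: Wed afternoon→Osei, Wed evening→Nakamura, Thu morning→Eriksen, Thu afternoon→Cho, Thu evening→Nakamura, Fri morning→Kapoor, Fri afternoon→Kapoor, Fri evening→Osei, Sat morning→Cho, Sat afternoon→Greco, Sat evening→Greco.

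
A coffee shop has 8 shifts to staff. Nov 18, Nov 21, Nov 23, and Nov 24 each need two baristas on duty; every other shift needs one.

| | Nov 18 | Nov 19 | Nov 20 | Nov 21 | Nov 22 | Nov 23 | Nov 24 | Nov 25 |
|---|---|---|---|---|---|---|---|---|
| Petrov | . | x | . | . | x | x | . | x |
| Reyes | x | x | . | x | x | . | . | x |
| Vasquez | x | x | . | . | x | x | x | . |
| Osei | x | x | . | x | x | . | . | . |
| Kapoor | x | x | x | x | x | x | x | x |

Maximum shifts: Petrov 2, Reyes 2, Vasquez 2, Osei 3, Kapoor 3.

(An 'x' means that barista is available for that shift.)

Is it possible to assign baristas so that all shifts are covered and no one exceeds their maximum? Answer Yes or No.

Yes

Nov 20 can only be covered by Kapoor, so that assignment is forced.
Nov 24 can only be covered by Vasquez and Kapoor, so that assignment is forced.
One valid schedule: Nov 18→Osei+Kapoor, Nov 19→Reyes, Nov 20→Kapoor, Nov 21→Reyes+Osei, Nov 22→Osei, Nov 23→Petrov+Vasquez, Nov 24→Vasquez+Kapoor, Nov 25→Petrov.
Loads: Petrov 2/2, Reyes 2/2, Vasquez 2/2, Osei 3/3, Kapoor 3/3 — all within limits.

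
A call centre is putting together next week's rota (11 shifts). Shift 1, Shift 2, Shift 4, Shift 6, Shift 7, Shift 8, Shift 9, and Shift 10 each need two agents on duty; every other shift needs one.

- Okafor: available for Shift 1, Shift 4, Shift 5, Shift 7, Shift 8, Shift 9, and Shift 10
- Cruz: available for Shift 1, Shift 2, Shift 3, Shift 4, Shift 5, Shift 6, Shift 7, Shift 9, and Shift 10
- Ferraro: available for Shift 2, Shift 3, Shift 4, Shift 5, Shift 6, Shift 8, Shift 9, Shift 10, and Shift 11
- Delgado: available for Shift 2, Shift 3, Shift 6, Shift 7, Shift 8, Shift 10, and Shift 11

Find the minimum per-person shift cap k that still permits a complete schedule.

5

With 4 agents and 19 worker-slots to fill, someone must work at least ⌈19/4⌉ = 5 shifts, so k ≥ 5.
k = 5 works: Shift 1→Okafor+Cruz, Shift 2→Cruz+Ferraro, Shift 3→Cruz, Shift 4→Okafor+Cruz, Shift 5→Okafor, Shift 6→Cruz+Delgado, Shift 7→Okafor+Delgado, Shift 8→Ferraro+Delgado, Shift 9→Okafor+Ferraro, Shift 10→Ferraro+Delgado, Shift 11→Ferraro.
Loads: Okafor 5, Cruz 5, Ferraro 5, Delgado 4 — all ≤ 5.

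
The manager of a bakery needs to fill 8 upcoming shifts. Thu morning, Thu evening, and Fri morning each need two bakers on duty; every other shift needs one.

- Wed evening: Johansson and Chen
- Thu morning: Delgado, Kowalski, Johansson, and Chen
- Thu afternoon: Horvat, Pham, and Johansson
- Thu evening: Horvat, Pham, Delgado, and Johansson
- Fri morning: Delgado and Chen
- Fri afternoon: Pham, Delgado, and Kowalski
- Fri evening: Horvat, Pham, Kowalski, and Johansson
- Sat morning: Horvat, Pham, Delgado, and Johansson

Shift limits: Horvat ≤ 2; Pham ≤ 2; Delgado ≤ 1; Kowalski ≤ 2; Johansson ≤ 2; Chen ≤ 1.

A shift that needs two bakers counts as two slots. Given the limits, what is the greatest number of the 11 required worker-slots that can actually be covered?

10

Total capacity across all bakers is 2+2+1+2+2+1 = 10, and 11 slots are needed, so at most 10 can be filled.
An assignment achieving 10: Wed evening→Johansson, Thu morning→Kowalski+Johansson, Thu afternoon→Horvat, Thu evening→Horvat+Pham, Fri morning→Delgado+Chen, Fri afternoon→Pham, Fri evening→Kowalski.
Loads: Horvat 2/2, Pham 2/2, Delgado 1/1, Kowalski 2/2, Johansson 2/2, Chen 1/1.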